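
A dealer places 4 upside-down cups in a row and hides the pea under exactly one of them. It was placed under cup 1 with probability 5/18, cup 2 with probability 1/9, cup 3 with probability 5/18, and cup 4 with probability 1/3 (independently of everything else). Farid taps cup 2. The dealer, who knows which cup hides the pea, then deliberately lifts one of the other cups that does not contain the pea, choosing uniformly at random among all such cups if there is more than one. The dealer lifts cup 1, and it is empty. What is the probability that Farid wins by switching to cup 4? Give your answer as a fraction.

18/37

Condition on the true location of the pea.
If it is under cup 1 (prior 5/18): the dealer opened cup 1, so this case is ruled out; weight (5/18)·0 = 0.
If it is under cup 2 (prior 1/9): the dealer has 3 equally likely choices, so probability 1/3; weight (1/9)·(1/3) = 1/27.
If it is under cup 3 (prior 5/18): the dealer has 2 equally likely choices, so probability 1/2; weight (5/18)·(1/2) = 5/36.
If it is under cup 4 (prior 1/3): the dealer has 2 equally likely choices, so probability 1/2; weight (1/3)·(1/2) = 1/6.
The weights sum to 37/108.
So P(the pea under cup 4 | the dealer opened cup 1) = (1/6) / (37/108) = 18/37.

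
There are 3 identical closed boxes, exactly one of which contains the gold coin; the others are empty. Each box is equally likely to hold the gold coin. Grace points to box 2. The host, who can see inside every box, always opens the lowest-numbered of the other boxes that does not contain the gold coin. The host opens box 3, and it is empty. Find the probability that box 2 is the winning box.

Consider each possible location of the gold coin in turn.
If it is in box 1 (prior 1/3): box 3 is the lowest-numbered option available, probability 1; weight (1/3)·1 = 1/3.
If it is in box 2 (prior 1/3): the host would have opened box 1 instead, probability 0; weight (1/3)·0 = 0.
If it is in box 3 (prior 1/3): the host opened box 3, so this case is ruled out; weight (1/3)·0 = 0.
The weights sum to 1/3.
So P(the gold coin in box 2 | the host opened box 3) = 0 / (1/3) = 0.

0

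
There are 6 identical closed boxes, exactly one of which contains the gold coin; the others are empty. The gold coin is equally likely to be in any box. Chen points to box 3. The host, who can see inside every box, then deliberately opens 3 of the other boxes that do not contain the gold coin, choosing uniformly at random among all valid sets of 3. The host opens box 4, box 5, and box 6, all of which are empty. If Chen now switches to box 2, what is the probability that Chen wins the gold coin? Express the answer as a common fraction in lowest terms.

5/12

Consider each possible location of the gold coin in turn.
If it is in either of boxes 1 and 2 (prior 1/6 each): the host has 4 equally likely choices, so probability 1/4; weight (1/6)·(1/4) = 1/24 each.
If it is in box 3 (prior 1/6): the host has 10 equally likely choices, so probability 1/10; weight (1/6)·(1/10) = 1/60.
If it is in any of boxes 4, 5, and 6 (prior 1/6 each): that box was opened and seen not to hold the prize — ruled out; weight (1/6)·0 = 0 each.
The weights sum to 1/10.
So P(the gold coin in box 2 | the host opened box 4, box 5, and box 6) = (1/24) / (1/10) = 5/12.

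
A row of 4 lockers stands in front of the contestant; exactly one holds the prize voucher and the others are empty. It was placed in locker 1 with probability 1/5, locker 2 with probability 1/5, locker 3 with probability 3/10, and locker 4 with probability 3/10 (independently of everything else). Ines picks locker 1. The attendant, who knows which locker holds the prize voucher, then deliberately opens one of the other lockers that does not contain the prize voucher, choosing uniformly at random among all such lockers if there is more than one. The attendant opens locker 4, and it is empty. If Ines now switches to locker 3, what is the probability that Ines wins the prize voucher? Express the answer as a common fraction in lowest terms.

Apply Bayes' rule, conditioning on where the prize voucher actually is.
If it is in locker 1 (prior 1/5): the attendant has 3 equally likely choices, so probability 1/3; weight (1/5)·(1/3) = 1/15.
If it is in locker 2 (prior 1/5): the attendant has 2 equally likely choices, so probability 1/2; weight (1/5)·(1/2) = 1/10.
If it is in locker 3 (prior 3/10): the attendant has 2 equally likely choices, so probability 1/2; weight (3/10)·(1/2) = 3/20.
If it is in locker 4 (prior 3/10): the attendant opened locker 4, so this case is ruled out; weight (3/10)·0 = 0.
The weights sum to 19/60.
So P(the prize voucher in locker 3 | the attendant opened locker 4) = (3/20) / (19/60) = 9/19.

9/19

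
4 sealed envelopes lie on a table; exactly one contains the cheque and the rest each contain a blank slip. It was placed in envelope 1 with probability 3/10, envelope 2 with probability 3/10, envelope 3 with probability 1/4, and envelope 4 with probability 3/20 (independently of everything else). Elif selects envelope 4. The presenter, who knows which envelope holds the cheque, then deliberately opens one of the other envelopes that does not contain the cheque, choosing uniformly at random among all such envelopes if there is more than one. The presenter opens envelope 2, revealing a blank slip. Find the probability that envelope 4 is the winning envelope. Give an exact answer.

Consider each possible location of the cheque in turn.
If it is in envelope 1 (prior 3/10): the presenter has 2 equally likely choices, so probability 1/2; weight (3/10)·(1/2) = 3/20.
If it is in envelope 2 (prior 3/10): the presenter opened envelope 2, so this case is ruled out; weight (3/10)·0 = 0.
If it is in envelope 3 (prior 1/4): the presenter has 2 equally likely choices, so probability 1/2; weight (1/4)·(1/2) = 1/8.
If it is in envelope 4 (prior 3/20): the presenter has 3 equally likely choices, so probability 1/3; weight (3/20)·(1/3) = 1/20.
The weights sum to 13/40.
So P(the cheque in envelope 4 | the presenter opened envelope 2) = (1/20) / (13/40) = 2/13.

2/13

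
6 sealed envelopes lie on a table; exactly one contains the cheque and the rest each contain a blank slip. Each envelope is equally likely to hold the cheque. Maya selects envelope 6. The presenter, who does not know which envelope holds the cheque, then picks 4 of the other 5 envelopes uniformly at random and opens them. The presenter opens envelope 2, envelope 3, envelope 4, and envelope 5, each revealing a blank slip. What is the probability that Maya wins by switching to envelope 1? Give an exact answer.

Apply Bayes' rule, conditioning on where the cheque actually is.
If it is in either of envelopes 1 and 6 (prior 1/6 each): the presenter picks exactly this set with probability 1/5 regardless, and none is the prize; weight (1/6)·(1/5) = 1/30 each.
If it is in any of envelopes 2, 3, 4, and 5 (prior 1/6 each): that envelope was opened and seen not to hold the prize — ruled out; weight (1/6)·0 = 0 each.
The weights sum to 1/15.
So P(the cheque in envelope 1 | the presenter opened envelope 2, envelope 3, envelope 4, and envelope 5) = (1/30) / (1/15) = 1/2.

1/2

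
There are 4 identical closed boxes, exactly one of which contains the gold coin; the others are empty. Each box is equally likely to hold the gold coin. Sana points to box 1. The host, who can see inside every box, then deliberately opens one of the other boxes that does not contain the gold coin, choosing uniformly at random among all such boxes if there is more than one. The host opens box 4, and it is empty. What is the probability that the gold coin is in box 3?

Condition on the true location of the gold coin.
If it is in box 1 (prior 1/4): the host has 3 equally likely choices, so probability 1/3; weight (1/4)·(1/3) = 1/12.
If it is in either of boxes 2 and 3 (prior 1/4 each): the host has 2 equally likely choices, so probability 1/2; weight (1/4)·(1/2) = 1/8 each.
If it is in box 4 (prior 1/4): the host opened box 4, so this case is ruled out; weight (1/4)·0 = 0.
The weights sum to 1/3.
So P(the gold coin in box 3 | the host opened box 4) = (1/8) / (1/3) = 3/8.

3/8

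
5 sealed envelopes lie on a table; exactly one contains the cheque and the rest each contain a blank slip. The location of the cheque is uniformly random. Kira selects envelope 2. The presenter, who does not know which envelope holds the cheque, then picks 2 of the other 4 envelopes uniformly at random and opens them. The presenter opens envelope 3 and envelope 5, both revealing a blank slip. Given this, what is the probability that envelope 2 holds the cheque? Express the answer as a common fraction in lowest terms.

1/3

Condition on the true location of the cheque.
If it is in any of envelopes 1, 2, and 4 (prior 1/5 each): the presenter picks exactly this set with probability 1/6 regardless, and none is the prize; weight (1/5)·(1/6) = 1/30 each.
If it is in either of envelopes 3 and 5 (prior 1/5 each): that envelope was opened and seen not to hold the prize — ruled out; weight (1/5)·0 = 0 each.
The weights sum to 1/10.
So P(the cheque in envelope 2 | the presenter opened envelope 3 and envelope 5) = (1/30) / (1/10) = 1/3.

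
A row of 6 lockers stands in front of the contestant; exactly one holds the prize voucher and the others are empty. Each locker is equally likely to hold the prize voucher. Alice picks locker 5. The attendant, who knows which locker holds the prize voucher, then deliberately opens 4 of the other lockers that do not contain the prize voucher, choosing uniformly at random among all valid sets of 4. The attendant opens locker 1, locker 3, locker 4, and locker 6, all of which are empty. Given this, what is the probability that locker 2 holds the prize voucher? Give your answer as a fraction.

5/6

Condition on the true location of the prize voucher.
If it is in any of lockers 1, 3, 4, and 6 (prior 1/6 each): that locker was opened and seen not to hold the prize — ruled out; weight (1/6)·0 = 0 each.
If it is in locker 2 (prior 1/6): the attendant has no choice, probability 1; weight (1/6)·1 = 1/6.
If it is in locker 5 (prior 1/6): the attendant has 5 equally likely choices, so probability 1/5; weight (1/6)·(1/5) = 1/30.
The weights sum to 1/5.
So P(the prize voucher in locker 2 | the attendant opened locker 1, locker 3, locker 4, and locker 6) = (1/6) / (1/5) = 5/6.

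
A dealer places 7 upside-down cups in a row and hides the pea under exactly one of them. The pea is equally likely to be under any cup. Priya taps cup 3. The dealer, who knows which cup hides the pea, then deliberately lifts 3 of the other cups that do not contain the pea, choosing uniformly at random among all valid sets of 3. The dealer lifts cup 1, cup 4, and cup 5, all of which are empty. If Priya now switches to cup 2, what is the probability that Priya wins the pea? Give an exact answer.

2/7

Apply Bayes' rule, conditioning on where the pea actually is.
If it is under any of cups 1, 4, and 5 (prior 1/7 each): that cup was opened and seen not to hold the prize — ruled out; weight (1/7)·0 = 0 each.
If it is under any of cups 2, 6, and 7 (prior 1/7 each): the dealer has 10 equally likely choices, so probability 1/10; weight (1/7)·(1/10) = 1/70 each.
If it is under cup 3 (prior 1/7): the dealer has 20 equally likely choices, so probability 1/20; weight (1/7)·(1/20) = 1/140.
The weights sum to 1/20.
So P(the pea under cup 2 | the dealer opened cup 1, cup 4, and cup 5) = (1/70) / (1/20) = 2/7.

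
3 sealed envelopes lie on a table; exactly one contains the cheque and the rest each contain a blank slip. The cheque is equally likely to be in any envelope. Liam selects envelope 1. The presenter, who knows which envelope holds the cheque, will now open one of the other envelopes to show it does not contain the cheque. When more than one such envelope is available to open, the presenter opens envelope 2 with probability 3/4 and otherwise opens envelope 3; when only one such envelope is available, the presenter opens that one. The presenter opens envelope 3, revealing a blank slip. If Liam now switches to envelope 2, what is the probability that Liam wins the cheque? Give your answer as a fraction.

4/5

Consider each possible location of the cheque in turn.
If it is in envelope 1 (prior 1/3): envelope 2 is available but not opened, probability 1/4; weight (1/3)·(1/4) = 1/12.
If it is in envelope 2 (prior 1/3): only envelope 3 is available, probability 1; weight (1/3)·1 = 1/3.
If it is in envelope 3 (prior 1/3): the presenter opened envelope 3, so this case is ruled out; weight (1/3)·0 = 0.
The weights sum to 5/12.
So P(the cheque in envelope 2 | the presenter opened envelope 3) = (1/3) / (5/12) = 4/5.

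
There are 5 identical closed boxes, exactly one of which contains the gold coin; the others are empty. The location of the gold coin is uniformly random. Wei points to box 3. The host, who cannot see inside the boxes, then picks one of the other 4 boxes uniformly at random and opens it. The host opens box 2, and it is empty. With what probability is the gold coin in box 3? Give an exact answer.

1/4

Consider each possible location of the gold coin in turn.
If it is in any of boxes 1, 3, 4, and 5 (prior 1/5 each): the host picks box 2 with probability 1/4 regardless, and it is not the prize; weight (1/5)·(1/4) = 1/20 each.
If it is in box 2 (prior 1/5): the host opened box 2, so this case is ruled out; weight (1/5)·0 = 0.
The weights sum to 1/5.
So P(the gold coin in box 3 | the host opened box 2) = (1/20) / (1/5) = 1/4.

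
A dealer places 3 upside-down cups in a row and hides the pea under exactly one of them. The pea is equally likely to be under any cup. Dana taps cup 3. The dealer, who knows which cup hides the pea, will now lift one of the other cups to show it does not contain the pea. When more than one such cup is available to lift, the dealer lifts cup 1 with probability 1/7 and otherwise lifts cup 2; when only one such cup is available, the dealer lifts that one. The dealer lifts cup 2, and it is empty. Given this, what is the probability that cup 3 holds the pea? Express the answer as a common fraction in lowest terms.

6/13

Apply Bayes' rule, conditioning on where the pea actually is.
If it is under cup 1 (prior 1/3): only cup 2 is available, probability 1; weight (1/3)·1 = 1/3.
If it is under cup 2 (prior 1/3): the dealer opened cup 2, so this case is ruled out; weight (1/3)·0 = 0.
If it is under cup 3 (prior 1/3): cup 1 is available but not opened, probability 6/7; weight (1/3)·(6/7) = 2/7.
The weights sum to 13/21.
So P(the pea under cup 3 | the dealer opened cup 2) = (2/7) / (13/21) = 6/13.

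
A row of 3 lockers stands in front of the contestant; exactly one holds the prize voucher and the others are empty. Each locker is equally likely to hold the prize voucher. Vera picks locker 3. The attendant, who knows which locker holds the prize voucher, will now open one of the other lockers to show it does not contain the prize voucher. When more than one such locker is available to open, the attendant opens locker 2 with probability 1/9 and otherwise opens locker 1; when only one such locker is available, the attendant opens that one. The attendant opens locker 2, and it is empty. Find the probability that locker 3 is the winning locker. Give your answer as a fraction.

Condition on the true location of the prize voucher.
If it is in locker 1 (prior 1/3): only locker 2 is available, probability 1; weight (1/3)·1 = 1/3.
If it is in locker 2 (prior 1/3): the attendant opened locker 2, so this case is ruled out; weight (1/3)·0 = 0.
If it is in locker 3 (prior 1/3): locker 2 is available, opened with probability 1/9; weight (1/3)·(1/9) = 1/27.
The weights sum to 10/27.
So P(the prize voucher in locker 3 | the attendant opened locker 2) = (1/27) / (10/27) = 1/10.

1/10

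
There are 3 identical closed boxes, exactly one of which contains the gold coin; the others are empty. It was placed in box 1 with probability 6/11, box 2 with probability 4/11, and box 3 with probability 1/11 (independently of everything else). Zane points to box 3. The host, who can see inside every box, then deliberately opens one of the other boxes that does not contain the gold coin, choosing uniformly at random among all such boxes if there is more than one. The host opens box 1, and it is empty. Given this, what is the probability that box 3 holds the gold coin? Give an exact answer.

Consider each possible location of the gold coin in turn.
If it is in box 1 (prior 6/11): the host opened box 1, so this case is ruled out; weight (6/11)·0 = 0.
If it is in box 2 (prior 4/11): the host has no choice, probability 1; weight (4/11)·1 = 4/11.
If it is in box 3 (prior 1/11): the host has 2 equally likely choices, so probability 1/2; weight (1/11)·(1/2) = 1/22.
The weights sum to 9/22.
So P(the gold coin in box 3 | the host opened box 1) = (1/22) / (9/22) = 1/9.

1/9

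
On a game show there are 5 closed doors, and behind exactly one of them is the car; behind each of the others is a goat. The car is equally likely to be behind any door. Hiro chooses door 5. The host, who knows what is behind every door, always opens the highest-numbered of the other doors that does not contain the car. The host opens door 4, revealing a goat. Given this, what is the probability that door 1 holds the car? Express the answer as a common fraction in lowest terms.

1/4

Condition on the true location of the car.
If it is behind any of doors 1, 2, 3, and 5 (prior 1/5 each): door 4 is the highest-numbered option available, probability 1; weight (1/5)·1 = 1/5 each.
If it is behind door 4 (prior 1/5): the host opened door 4, so this case is ruled out; weight (1/5)·0 = 0.
The weights sum to 4/5.
So P(the car behind door 1 | the host opened door 4) = (1/5) / (4/5) = 1/4.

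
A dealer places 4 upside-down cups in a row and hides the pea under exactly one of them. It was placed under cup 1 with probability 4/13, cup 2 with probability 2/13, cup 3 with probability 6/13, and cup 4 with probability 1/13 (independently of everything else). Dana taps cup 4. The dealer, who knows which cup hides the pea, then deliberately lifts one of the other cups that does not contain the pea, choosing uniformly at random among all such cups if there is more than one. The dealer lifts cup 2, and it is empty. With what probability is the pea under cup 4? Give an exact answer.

1/16

Consider each possible location of the pea in turn.
If it is under cup 1 (prior 4/13): the dealer has 2 equally likely choices, so probability 1/2; weight (4/13)·(1/2) = 2/13.
If it is under cup 2 (prior 2/13): the dealer opened cup 2, so this case is ruled out; weight (2/13)·0 = 0.
If it is under cup 3 (prior 6/13): the dealer has 2 equally likely choices, so probability 1/2; weight (6/13)·(1/2) = 3/13.
If it is under cup 4 (prior 1/13): the dealer has 3 equally likely choices, so probability 1/3; weight (1/13)·(1/3) = 1/39.
The weights sum to 16/39.
So P(the pea under cup 4 | the dealer opened cup 2) = (1/39) / (16/39) = 1/16.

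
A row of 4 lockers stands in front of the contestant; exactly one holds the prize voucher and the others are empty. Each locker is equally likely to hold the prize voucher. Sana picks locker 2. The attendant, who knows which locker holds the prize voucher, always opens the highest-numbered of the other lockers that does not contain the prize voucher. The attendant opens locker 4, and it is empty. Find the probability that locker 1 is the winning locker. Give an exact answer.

1/3

Apply Bayes' rule, conditioning on where the prize voucher actually is.
If it is in any of lockers 1, 2, and 3 (prior 1/4 each): locker 4 is the highest-numbered option available, probability 1; weight (1/4)·1 = 1/4 each.
If it is in locker 4 (prior 1/4): the attendant opened locker 4, so this case is ruled out; weight (1/4)·0 = 0.
The weights sum to 3/4.
So P(the prize voucher in locker 1 | the attendant opened locker 4) = (1/4) / (3/4) = 1/3.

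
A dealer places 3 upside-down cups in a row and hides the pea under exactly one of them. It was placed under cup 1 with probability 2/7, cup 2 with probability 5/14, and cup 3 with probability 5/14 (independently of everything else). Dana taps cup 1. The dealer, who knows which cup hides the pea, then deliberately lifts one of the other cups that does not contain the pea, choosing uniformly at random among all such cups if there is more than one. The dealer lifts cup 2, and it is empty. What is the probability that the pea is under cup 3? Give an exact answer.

5/7

Condition on the true location of the pea.
If it is under cup 1 (prior 2/7): the dealer has 2 equally likely choices, so probability 1/2; weight (2/7)·(1/2) = 1/7.
If it is under cup 2 (prior 5/14): the dealer opened cup 2, so this case is ruled out; weight (5/14)·0 = 0.
If it is under cup 3 (prior 5/14): the dealer has no choice, probability 1; weight (5/14)·1 = 5/14.
The weights sum to 1/2.
So P(the pea under cup 3 | the dealer opened cup 2) = (5/14) / (1/2) = 5/7.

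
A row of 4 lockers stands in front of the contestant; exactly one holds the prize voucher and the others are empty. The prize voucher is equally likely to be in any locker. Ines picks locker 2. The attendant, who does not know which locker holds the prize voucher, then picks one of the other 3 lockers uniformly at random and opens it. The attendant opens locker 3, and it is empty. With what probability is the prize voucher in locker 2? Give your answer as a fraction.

Consider each possible location of the prize voucher in turn.
If it is in any of lockers 1, 2, and 4 (prior 1/4 each): the attendant picks locker 3 with probability 1/3 regardless, and it is not the prize; weight (1/4)·(1/3) = 1/12 each.
If it is in locker 3 (prior 1/4): the attendant opened locker 3, so this case is ruled out; weight (1/4)·0 = 0.
The weights sum to 1/4.
So P(the prize voucher in locker 2 | the attendant opened locker 3) = (1/12) / (1/4) = 1/3.

1/3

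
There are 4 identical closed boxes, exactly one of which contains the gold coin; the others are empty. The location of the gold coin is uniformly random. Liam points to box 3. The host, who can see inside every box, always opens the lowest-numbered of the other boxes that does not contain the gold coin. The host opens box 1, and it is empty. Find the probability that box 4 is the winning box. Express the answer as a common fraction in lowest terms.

1/3

Consider each possible location of the gold coin in turn.
If it is in box 1 (prior 1/4): the host opened box 1, so this case is ruled out; weight (1/4)·0 = 0.
If it is in any of boxes 2, 3, and 4 (prior 1/4 each): box 1 is the lowest-numbered option available, probability 1; weight (1/4)·1 = 1/4 each.
The weights sum to 3/4.
So P(the gold coin in box 4 | the host opened box 1) = (1/4) / (3/4) = 1/3.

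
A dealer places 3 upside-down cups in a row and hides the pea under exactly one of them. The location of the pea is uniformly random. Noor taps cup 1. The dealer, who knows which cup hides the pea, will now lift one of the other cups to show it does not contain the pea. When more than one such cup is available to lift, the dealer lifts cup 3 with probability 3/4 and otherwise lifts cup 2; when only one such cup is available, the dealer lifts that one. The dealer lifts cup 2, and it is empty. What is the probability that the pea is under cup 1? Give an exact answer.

1/5

Consider each possible location of the pea in turn.
If it is under cup 1 (prior 1/3): cup 3 is available but not opened, probability 1/4; weight (1/3)·(1/4) = 1/12.
If it is under cup 2 (prior 1/3): the dealer opened cup 2, so this case is ruled out; weight (1/3)·0 = 0.
If it is under cup 3 (prior 1/3): only cup 2 is available, probability 1; weight (1/3)·1 = 1/3.
The weights sum to 5/12.
So P(the pea under cup 1 | the dealer opened cup 2) = (1/12) / (5/12) = 1/5.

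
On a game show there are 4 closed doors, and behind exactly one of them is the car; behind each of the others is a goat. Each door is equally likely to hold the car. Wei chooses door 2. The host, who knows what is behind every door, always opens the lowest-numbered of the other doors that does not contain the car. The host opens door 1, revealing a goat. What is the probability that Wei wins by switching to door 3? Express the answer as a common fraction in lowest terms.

Condition on the true location of the car.
If it is behind door 1 (prior 1/4): the host opened door 1, so this case is ruled out; weight (1/4)·0 = 0.
If it is behind any of doors 2, 3, and 4 (prior 1/4 each): door 1 is the lowest-numbered option available, probability 1; weight (1/4)·1 = 1/4 each.
The weights sum to 3/4.
So P(the car behind door 3 | the host opened door 1) = (1/4) / (3/4) = 1/3.

1/3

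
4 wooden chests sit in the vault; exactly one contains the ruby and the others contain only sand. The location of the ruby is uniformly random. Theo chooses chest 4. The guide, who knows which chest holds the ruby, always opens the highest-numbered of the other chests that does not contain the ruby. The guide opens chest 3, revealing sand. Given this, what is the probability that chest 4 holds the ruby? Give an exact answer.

1/3

Condition on the true location of the ruby.
If it is in any of chests 1, 2, and 4 (prior 1/4 each): chest 3 is the highest-numbered option available, probability 1; weight (1/4)·1 = 1/4 each.
If it is in chest 3 (prior 1/4): the guide opened chest 3, so this case is ruled out; weight (1/4)·0 = 0.
The weights sum to 3/4.
So P(the ruby in chest 4 | the guide opened chest 3) = (1/4) / (3/4) = 1/3.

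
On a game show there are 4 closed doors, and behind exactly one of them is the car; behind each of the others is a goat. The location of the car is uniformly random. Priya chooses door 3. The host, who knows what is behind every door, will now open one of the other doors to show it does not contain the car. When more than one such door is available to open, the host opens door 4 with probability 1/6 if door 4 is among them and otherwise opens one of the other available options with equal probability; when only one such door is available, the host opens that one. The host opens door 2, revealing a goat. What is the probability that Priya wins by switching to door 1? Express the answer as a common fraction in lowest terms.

10/21

Apply Bayes' rule, conditioning on where the car actually is.
If it is behind door 1 (prior 1/4): door 4 is available but not opened, probability 5/6; weight (1/4)·(5/6) = 5/24.
If it is behind door 2 (prior 1/4): the host opened door 2, so this case is ruled out; weight (1/4)·0 = 0.
If it is behind door 3 (prior 1/4): door 4 is available but not opened; door 2 gets probability (1 − 1/6)/2 = 5/12; weight (1/4)·(5/12) = 5/48.
If it is behind door 4 (prior 1/4): door 4 holds the prize so is unavailable; the host chooses uniformly among the 2 others, probability 1/2; weight (1/4)·(1/2) = 1/8.
The weights sum to 7/16.
So P(the car behind door 1 | the host opened door 2) = (5/24) / (7/16) = 10/21.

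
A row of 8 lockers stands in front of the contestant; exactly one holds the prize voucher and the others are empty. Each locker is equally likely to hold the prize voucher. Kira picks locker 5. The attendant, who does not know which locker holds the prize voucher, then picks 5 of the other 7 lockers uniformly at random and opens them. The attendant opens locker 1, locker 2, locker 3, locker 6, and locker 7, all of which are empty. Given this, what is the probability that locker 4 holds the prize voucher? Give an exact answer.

Because the attendant chose which lockers to open without knowing where the prize voucher is, the choice is independent of the prize location. Learning that none of the 5 opened lockers holds the prize voucher simply rules out those 5 locations and leaves the remaining 3 lockers still equally likely by symmetry.
So P(the prize voucher in locker 4) = 1/3.

1/3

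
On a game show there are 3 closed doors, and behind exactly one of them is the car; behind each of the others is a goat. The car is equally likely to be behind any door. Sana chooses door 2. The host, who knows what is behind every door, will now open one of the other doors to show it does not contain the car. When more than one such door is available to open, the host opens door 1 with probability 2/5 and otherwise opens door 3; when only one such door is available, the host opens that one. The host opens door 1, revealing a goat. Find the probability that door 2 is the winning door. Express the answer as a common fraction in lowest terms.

Condition on the true location of the car.
If it is behind door 1 (prior 1/3): the host opened door 1, so this case is ruled out; weight (1/3)·0 = 0.
If it is behind door 2 (prior 1/3): door 1 is available, opened with probability 2/5; weight (1/3)·(2/5) = 2/15.
If it is behind door 3 (prior 1/3): only door 1 is available, probability 1; weight (1/3)·1 = 1/3.
The weights sum to 7/15.
So P(the car behind door 2 | the host opened door 1) = (2/15) / (7/15) = 2/7.

2/7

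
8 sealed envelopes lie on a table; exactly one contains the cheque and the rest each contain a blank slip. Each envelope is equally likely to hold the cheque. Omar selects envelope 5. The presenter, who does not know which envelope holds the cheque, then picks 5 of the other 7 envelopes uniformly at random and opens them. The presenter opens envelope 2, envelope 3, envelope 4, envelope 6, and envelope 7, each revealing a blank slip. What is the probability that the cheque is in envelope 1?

Because the presenter chose which envelopes to open without knowing where the cheque is, the choice is independent of the prize location. Learning that none of the 5 opened envelopes holds the cheque simply rules out those 5 locations and leaves the remaining 3 envelopes still equally likely by symmetry.
So P(the cheque in envelope 1) = 1/3.

1/3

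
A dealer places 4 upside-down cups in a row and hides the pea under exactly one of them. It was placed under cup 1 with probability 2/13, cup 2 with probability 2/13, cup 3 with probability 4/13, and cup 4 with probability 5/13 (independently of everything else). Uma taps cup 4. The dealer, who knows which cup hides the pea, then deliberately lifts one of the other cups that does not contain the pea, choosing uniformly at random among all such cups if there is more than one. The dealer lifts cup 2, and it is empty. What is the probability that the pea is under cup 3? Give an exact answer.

Apply Bayes' rule, conditioning on where the pea actually is.
If it is under cup 1 (prior 2/13): the dealer has 2 equally likely choices, so probability 1/2; weight (2/13)·(1/2) = 1/13.
If it is under cup 2 (prior 2/13): the dealer opened cup 2, so this case is ruled out; weight (2/13)·0 = 0.
If it is under cup 3 (prior 4/13): the dealer has 2 equally likely choices, so probability 1/2; weight (4/13)·(1/2) = 2/13.
If it is under cup 4 (prior 5/13): the dealer has 3 equally likely choices, so probability 1/3; weight (5/13)·(1/3) = 5/39.
The weights sum to 14/39.
So P(the pea under cup 3 | the dealer opened cup 2) = (2/13) / (14/39) = 3/7.

3/7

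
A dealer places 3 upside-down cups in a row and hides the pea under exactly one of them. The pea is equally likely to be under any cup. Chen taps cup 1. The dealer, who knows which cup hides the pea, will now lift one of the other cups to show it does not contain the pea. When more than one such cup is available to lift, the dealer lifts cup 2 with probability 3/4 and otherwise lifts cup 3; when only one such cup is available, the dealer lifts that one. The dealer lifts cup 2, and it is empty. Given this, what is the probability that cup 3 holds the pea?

4/7

Condition on the true location of the pea.
If it is under cup 1 (prior 1/3): cup 2 is available, opened with probability 3/4; weight (1/3)·(3/4) = 1/4.
If it is under cup 2 (prior 1/3): the dealer opened cup 2, so this case is ruled out; weight (1/3)·0 = 0.
If it is under cup 3 (prior 1/3): only cup 2 is available, probability 1; weight (1/3)·1 = 1/3.
The weights sum to 7/12.
So P(the pea under cup 3 | the dealer opened cup 2) = (1/3) / (7/12) = 4/7.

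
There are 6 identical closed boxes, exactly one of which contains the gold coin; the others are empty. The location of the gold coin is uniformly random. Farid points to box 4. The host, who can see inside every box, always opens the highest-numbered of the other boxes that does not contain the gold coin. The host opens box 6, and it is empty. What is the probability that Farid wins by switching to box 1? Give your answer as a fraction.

1/5

Consider each possible location of the gold coin in turn.
If it is in any of boxes 1, 2, 3, 4, and 5 (prior 1/6 each): box 6 is the highest-numbered option available, probability 1; weight (1/6)·1 = 1/6 each.
If it is in box 6 (prior 1/6): the host opened box 6, so this case is ruled out; weight (1/6)·0 = 0.
The weights sum to 5/6.
So P(the gold coin in box 1 | the host opened box 6) = (1/6) / (5/6) = 1/5.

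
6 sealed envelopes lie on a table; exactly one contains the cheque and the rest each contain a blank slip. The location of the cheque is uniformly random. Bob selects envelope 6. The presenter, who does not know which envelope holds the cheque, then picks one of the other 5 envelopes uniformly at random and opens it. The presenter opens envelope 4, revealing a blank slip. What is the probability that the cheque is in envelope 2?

Consider each possible location of the cheque in turn.
If it is in any of envelopes 1, 2, 3, 5, and 6 (prior 1/6 each): the presenter picks envelope 4 with probability 1/5 regardless, and it is not the prize; weight (1/6)·(1/5) = 1/30 each.
If it is in envelope 4 (prior 1/6): the presenter opened envelope 4, so this case is ruled out; weight (1/6)·0 = 0.
The weights sum to 1/6.
So P(the cheque in envelope 2 | the presenter opened envelope 4) = (1/30) / (1/6) = 1/5.

1/5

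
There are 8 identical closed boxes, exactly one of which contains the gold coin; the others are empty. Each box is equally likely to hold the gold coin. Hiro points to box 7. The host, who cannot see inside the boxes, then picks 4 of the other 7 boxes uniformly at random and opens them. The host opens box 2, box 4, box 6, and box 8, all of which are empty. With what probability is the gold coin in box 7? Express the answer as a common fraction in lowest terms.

1/4

Condition on the true location of the gold coin.
If it is in any of boxes 1, 3, 5, and 7 (prior 1/8 each): the host picks exactly this set with probability 1/35 regardless, and none is the prize; weight (1/8)·(1/35) = 1/280 each.
If it is in any of boxes 2, 4, 6, and 8 (prior 1/8 each): that box was opened and seen not to hold the prize — ruled out; weight (1/8)·0 = 0 each.
The weights sum to 1/70.
So P(the gold coin in box 7 | the host opened box 2, box 4, box 6, and box 8) = (1/280) / (1/70) = 1/4.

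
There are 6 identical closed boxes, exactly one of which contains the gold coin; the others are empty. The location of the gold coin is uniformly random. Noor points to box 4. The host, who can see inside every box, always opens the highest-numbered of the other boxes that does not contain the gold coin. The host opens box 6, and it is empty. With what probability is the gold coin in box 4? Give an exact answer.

1/5

Consider each possible location of the gold coin in turn.
If it is in any of boxes 1, 2, 3, 4, and 5 (prior 1/6 each): box 6 is the highest-numbered option available, probability 1; weight (1/6)·1 = 1/6 each.
If it is in box 6 (prior 1/6): the host opened box 6, so this case is ruled out; weight (1/6)·0 = 0.
The weights sum to 5/6.
So P(the gold coin in box 4 | the host opened box 6) = (1/6) / (5/6) = 1/5.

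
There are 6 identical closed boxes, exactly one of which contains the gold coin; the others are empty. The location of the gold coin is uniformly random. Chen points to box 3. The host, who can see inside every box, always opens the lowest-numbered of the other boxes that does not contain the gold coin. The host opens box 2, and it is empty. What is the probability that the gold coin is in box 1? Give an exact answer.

Consider each possible location of the gold coin in turn.
If it is in box 1 (prior 1/6): box 2 is the lowest-numbered option available, probability 1; weight (1/6)·1 = 1/6.
If it is in box 2 (prior 1/6): the host opened box 2, so this case is ruled out; weight (1/6)·0 = 0.
If it is in any of boxes 3, 4, 5, and 6 (prior 1/6 each): the host would have opened box 1 instead, probability 0; weight (1/6)·0 = 0 each.
The weights sum to 1/6.
So P(the gold coin in box 1 | the host opened box 2) = (1/6) / (1/6) = 1.

1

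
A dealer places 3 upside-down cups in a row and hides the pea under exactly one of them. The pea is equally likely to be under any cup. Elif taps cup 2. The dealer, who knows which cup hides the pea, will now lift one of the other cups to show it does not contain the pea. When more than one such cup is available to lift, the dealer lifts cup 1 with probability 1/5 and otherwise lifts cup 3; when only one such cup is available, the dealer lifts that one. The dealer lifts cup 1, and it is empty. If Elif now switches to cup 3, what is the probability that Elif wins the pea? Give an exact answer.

5/6

Consider each possible location of the pea in turn.
If it is under cup 1 (prior 1/3): the dealer opened cup 1, so this case is ruled out; weight (1/3)·0 = 0.
If it is under cup 2 (prior 1/3): cup 1 is available, opened with probability 1/5; weight (1/3)·(1/5) = 1/15.
If it is under cup 3 (prior 1/3): only cup 1 is available, probability 1; weight (1/3)·1 = 1/3.
The weights sum to 2/5.
So P(the pea under cup 3 | the dealer opened cup 1) = (1/3) / (2/5) = 5/6.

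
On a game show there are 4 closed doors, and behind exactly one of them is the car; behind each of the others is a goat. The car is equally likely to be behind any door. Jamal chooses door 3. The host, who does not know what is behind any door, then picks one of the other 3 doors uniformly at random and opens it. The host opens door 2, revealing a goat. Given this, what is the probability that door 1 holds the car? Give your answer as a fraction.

Because the host chose which door to open without knowing where the car is, the choice is independent of the prize location. Learning that door 2 does not hold the car simply rules out that one location and leaves the remaining 3 doors still equally likely by symmetry.
So P(the car behind door 1) = 1/3.

1/3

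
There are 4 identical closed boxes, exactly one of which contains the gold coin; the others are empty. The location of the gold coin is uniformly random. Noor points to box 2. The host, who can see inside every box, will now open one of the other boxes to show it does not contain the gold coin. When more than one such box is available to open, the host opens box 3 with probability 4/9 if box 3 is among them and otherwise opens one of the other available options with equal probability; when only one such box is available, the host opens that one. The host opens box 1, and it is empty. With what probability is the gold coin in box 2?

Apply Bayes' rule, conditioning on where the gold coin actually is.
If it is in box 1 (prior 1/4): the host opened box 1, so this case is ruled out; weight (1/4)·0 = 0.
If it is in box 2 (prior 1/4): box 3 is available but not opened; box 1 gets probability (1 − 4/9)/2 = 5/18; weight (1/4)·(5/18) = 5/72.
If it is in box 3 (prior 1/4): box 3 holds the prize so is unavailable; the host chooses uniformly among the 2 others, probability 1/2; weight (1/4)·(1/2) = 1/8.
If it is in box 4 (prior 1/4): box 3 is available but not opened, probability 5/9; weight (1/4)·(5/9) = 5/36.
The weights sum to 1/3.
So P(the gold coin in box 2 | the host opened box 1) = (5/72) / (1/3) = 5/24.

5/24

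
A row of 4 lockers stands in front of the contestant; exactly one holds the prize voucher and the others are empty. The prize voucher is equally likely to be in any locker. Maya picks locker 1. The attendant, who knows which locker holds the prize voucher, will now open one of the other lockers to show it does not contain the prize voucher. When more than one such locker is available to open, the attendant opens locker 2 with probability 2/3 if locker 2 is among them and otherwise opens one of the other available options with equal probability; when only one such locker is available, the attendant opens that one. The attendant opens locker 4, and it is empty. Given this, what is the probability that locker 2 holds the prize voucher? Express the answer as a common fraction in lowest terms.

Condition on the true location of the prize voucher.
If it is in locker 1 (prior 1/4): locker 2 is available but not opened; locker 4 gets probability (1 − 2/3)/2 = 1/6; weight (1/4)·(1/6) = 1/24.
If it is in locker 2 (prior 1/4): locker 2 holds the prize so is unavailable; the attendant chooses uniformly among the 2 others, probability 1/2; weight (1/4)·(1/2) = 1/8.
If it is in locker 3 (prior 1/4): locker 2 is available but not opened, probability 1/3; weight (1/4)·(1/3) = 1/12.
If it is in locker 4 (prior 1/4): the attendant opened locker 4, so this case is ruled out; weight (1/4)·0 = 0.
The weights sum to 1/4.
So P(the prize voucher in locker 2 | the attendant opened locker 4) = (1/8) / (1/4) = 1/2.

1/2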